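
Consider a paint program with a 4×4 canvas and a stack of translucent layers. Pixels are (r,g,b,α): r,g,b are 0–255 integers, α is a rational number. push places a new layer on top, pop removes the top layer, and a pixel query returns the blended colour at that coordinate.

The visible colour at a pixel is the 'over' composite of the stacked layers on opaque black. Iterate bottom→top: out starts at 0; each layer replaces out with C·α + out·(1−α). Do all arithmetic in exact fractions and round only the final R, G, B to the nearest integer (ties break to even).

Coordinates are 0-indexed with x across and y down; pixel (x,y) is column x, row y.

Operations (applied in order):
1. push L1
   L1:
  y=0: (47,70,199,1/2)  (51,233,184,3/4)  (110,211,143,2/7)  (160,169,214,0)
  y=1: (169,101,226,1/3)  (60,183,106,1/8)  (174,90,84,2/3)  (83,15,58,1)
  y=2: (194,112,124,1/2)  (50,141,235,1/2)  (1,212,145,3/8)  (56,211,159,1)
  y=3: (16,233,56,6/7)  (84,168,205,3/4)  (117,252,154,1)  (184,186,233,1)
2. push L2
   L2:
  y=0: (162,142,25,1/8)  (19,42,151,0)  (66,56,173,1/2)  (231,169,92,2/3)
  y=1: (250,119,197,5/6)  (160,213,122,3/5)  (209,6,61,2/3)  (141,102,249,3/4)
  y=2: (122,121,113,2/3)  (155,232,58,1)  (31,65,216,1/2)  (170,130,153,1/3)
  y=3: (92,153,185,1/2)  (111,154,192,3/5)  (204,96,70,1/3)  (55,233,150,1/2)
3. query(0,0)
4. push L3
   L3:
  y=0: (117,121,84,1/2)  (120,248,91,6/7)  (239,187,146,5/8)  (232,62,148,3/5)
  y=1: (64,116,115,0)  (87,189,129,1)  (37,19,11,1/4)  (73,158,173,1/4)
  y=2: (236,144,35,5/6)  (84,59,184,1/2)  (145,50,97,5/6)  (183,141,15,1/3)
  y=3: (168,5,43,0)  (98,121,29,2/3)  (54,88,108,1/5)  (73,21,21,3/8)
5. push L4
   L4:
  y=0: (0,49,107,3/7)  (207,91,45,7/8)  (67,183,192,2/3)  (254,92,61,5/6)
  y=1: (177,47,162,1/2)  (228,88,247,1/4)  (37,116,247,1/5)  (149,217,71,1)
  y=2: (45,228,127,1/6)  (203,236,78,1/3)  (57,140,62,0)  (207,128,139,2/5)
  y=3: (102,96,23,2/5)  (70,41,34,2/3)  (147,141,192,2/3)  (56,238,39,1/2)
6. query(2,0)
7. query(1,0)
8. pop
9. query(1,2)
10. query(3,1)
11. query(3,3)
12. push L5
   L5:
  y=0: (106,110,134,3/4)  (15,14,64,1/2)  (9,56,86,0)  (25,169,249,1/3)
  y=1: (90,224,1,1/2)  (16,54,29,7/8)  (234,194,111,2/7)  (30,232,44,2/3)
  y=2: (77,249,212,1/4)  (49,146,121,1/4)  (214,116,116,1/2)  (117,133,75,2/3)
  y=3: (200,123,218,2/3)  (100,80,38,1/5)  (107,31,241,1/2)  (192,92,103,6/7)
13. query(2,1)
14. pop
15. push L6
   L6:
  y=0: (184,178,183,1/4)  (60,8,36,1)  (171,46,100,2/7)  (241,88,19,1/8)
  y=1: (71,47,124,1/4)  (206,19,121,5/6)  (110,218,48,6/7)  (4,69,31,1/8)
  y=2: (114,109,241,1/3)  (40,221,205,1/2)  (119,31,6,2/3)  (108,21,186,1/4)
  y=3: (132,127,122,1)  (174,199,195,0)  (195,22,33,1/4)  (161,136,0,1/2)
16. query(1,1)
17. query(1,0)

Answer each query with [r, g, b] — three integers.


(0,0) stack=L1,L2; from [0,0,0]:
L1 α=1/2: [47/2, 35, 199/2]
L2 α=1/8: [653/16, 387/8, 1443/16]
rounded: [41, 48, 90]

query (2,0) [L1,L2,L3,L4] — begin 0,0,0
after L1 α=2/7: [220/7, 422/7, 286/7]
after L2 α=1/2: [341/7, 407/7, 1497/14]
after L3 α=5/8: [2347/14, 3883/28, 14711/112]
after L4 α=2/3: [4223/42, 14131/84, 57719/336]
= [101, 168, 172]

query (1,0) [L1,L2,L3,L4] — begin 0,0,0
L1 α=3/4: [153/4, 699/4, 138]
L2 α=0: [153/4, 699/4, 138]
L3 α=6/7: [3033/28, 6651/28, 684/7]
L4 α=7/8: [43605/224, 24487/224, 2889/56]
= [195, 109, 52]

at x=1,y=2 over L1,L2,L3:
+L1 (α=1/2) → [25, 141/2, 235/2]
+L2 (α=1) → [155, 232, 58]
+L3 (α=1/2) → [239/2, 291/2, 121]
→ [120, 146, 121]

query (3,1) [L1,L2,L3] — begin 0,0,0
after L1 α=1: [83, 15, 58]
after L2 α=3/4: [253/2, 321/4, 805/4]
after L3 α=1/4: [905/8, 1595/16, 3107/16]
rounded: [113, 100, 194]

(3,3) stack=L1,L2,L3; from [0,0,0]:
L1 α=1: [184, 186, 233]
L2 α=1/2: [239/2, 419/2, 383/2]
L3 α=3/8: [1633/16, 2221/16, 2041/16]
= [102, 139, 128]

(2,1) stack=L1,L2,L3,L5; from [0,0,0]:
after L1 α=2/3: [116, 60, 56]
after L2 α=2/3: [178, 24, 178/3]
after L3 α=1/4: [571/4, 91/4, 189/4]
after L5 α=2/7: [4727/28, 2007/28, 1833/28]
→ [169, 72, 65]

(1,1) stack=L1,L2,L3,L6; from [0,0,0]:
+L1 (α=1/8) → [15/2, 183/8, 53/4]
+L2 (α=3/5) → [99, 2739/20, 157/2]
+L3 (α=1) → [87, 189, 129]
+L6 (α=5/6) → [1117/6, 142/3, 367/3]
→ [186, 47, 122]

query (1,0) [L1,L2,L3,L6] — begin 0,0,0
after L1 α=3/4: [153/4, 699/4, 138]
after L2 α=0: [153/4, 699/4, 138]
after L3 α=6/7: [3033/28, 6651/28, 684/7]
after L6 α=1: [60, 8, 36]
→ [60, 8, 36]


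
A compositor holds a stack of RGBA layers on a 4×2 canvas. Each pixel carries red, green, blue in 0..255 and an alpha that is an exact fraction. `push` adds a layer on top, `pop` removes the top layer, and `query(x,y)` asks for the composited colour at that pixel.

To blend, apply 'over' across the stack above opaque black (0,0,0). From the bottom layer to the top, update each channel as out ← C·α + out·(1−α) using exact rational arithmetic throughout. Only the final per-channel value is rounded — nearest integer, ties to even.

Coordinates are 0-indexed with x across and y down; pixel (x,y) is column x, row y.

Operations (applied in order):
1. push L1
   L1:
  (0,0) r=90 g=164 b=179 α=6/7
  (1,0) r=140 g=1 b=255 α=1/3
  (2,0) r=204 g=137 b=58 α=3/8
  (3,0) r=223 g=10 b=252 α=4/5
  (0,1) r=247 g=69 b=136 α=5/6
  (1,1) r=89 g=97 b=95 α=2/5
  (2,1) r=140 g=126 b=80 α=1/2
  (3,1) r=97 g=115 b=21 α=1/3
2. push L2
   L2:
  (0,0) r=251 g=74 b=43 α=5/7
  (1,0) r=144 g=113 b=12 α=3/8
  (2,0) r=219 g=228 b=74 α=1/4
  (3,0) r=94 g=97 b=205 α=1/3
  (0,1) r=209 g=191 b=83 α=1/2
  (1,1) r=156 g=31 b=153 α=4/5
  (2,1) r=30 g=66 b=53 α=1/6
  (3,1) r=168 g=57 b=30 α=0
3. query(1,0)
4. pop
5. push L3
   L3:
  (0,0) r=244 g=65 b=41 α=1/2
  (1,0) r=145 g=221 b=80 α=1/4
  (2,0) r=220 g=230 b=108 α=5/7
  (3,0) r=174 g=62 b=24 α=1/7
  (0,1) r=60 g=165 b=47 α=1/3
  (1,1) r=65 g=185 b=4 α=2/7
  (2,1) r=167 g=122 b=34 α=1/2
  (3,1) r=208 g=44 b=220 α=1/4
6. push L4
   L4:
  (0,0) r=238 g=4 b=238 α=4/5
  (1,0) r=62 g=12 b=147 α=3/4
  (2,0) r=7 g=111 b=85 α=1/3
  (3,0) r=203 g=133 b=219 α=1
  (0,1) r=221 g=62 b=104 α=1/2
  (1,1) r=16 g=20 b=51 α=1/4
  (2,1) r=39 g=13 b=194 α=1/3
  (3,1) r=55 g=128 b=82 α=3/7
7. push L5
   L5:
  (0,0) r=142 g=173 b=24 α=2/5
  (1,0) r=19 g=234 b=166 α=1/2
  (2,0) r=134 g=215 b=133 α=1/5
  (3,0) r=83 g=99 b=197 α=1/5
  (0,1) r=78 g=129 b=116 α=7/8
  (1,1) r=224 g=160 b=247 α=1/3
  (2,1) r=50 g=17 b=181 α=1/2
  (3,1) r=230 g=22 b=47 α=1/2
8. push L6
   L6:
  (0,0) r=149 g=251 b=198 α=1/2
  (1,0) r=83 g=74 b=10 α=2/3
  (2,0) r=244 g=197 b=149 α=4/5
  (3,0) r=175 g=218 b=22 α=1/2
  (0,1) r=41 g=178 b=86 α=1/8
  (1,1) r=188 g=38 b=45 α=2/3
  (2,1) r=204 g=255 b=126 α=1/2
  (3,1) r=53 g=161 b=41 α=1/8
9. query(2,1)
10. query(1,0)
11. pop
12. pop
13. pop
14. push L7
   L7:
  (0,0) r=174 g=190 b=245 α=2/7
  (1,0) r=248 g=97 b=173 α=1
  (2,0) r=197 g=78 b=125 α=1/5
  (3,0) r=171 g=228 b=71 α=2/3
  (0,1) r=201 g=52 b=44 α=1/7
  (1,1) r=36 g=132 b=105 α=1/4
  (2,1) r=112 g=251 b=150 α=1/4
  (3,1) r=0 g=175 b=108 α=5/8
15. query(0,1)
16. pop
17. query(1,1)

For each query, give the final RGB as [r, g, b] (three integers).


at x=1,y=0 over L1,L2:
L1 α=1/3: [140/3, 1/3, 85]
L2 α=3/8: [499/6, 511/12, 461/8]
rounded: [83, 43, 58]

(2,1) stack=L1,L3,L4,L5,L6; from [0,0,0]:
after L1 α=1/2: [70, 63, 40]
after L3 α=1/2: [237/2, 185/2, 37]
after L4 α=1/3: [92, 66, 268/3]
after L5 α=1/2: [71, 83/2, 811/6]
after L6 α=1/2: [275/2, 593/4, 1567/12]
= [138, 148, 131]

query (1,0) [L1,L3,L4,L5,L6] — begin 0,0,0
after L1 α=1/3: [140/3, 1/3, 85]
after L3 α=1/4: [285/4, 111/2, 335/4]
after L4 α=3/4: [1029/16, 183/8, 2099/16]
after L5 α=1/2: [1333/32, 2055/16, 4755/32]
after L6 α=2/3: [2215/32, 4423/48, 5395/96]
rounded: [69, 92, 56]

query (0,1) [L1,L3,L7] — begin 0,0,0
after L1 α=5/6: [1235/6, 115/2, 340/3]
after L3 α=1/3: [1415/9, 280/3, 821/9]
after L7 α=1/7: [3433/21, 612/7, 1774/21]
rounded: [163, 87, 84]

query (1,1) [L1,L3] — begin 0,0,0
+L1 (α=2/5) → [178/5, 194/5, 38]
+L3 (α=2/7) → [44, 564/7, 198/7]
= [44, 81, 28]


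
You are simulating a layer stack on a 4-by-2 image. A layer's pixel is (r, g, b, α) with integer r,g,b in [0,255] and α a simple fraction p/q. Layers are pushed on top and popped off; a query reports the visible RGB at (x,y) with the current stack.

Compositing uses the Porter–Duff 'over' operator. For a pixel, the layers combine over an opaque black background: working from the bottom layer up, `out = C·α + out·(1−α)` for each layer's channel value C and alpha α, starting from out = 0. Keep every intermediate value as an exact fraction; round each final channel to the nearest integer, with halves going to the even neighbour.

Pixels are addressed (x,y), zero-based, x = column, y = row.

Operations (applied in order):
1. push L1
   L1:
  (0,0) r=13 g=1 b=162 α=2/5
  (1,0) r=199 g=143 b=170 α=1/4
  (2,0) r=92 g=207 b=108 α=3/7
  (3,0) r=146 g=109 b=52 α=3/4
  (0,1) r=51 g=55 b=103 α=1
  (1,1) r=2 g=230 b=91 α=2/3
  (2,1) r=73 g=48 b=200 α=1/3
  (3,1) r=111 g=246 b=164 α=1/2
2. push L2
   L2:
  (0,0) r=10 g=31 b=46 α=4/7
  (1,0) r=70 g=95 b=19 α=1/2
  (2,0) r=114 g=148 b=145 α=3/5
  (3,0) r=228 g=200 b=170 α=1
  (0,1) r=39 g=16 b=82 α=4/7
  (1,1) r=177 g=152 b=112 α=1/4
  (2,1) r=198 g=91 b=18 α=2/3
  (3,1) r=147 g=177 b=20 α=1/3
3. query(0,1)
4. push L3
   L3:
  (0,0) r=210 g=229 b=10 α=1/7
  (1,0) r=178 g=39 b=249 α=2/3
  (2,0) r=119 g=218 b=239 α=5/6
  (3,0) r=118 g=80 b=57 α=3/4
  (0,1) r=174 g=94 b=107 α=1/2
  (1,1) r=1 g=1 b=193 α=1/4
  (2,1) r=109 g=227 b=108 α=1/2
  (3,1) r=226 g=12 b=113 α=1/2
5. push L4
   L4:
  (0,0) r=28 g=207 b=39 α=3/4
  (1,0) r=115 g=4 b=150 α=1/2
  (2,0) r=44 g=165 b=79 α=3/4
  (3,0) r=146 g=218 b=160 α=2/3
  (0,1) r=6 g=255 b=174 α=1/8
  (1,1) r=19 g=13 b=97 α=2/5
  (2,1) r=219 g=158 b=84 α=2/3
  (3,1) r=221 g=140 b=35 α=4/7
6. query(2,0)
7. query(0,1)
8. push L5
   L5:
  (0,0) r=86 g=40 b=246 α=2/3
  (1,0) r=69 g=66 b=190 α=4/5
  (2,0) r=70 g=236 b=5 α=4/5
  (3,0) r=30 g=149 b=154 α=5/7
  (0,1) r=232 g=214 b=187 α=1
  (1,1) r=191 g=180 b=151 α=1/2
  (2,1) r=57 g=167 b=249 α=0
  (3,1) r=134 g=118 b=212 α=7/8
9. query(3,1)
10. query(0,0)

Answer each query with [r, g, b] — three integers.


(0,1) stack=L1,L2; from [0,0,0]:
after L1 α=1: [51, 55, 103]
after L2 α=4/7: [309/7, 229/7, 91]
→ [44, 33, 91]

query (2,0) [L1,L2,L3,L4] — begin 0,0,0
+L1 (α=3/7) → [276/7, 621/7, 324/7]
+L2 (α=3/5) → [2946/35, 870/7, 3693/35]
+L3 (α=5/6) → [23771/210, 4250/21, 22759/105]
+L4 (α=3/4) → [51491/840, 14645/84, 11911/105]
= [61, 174, 113]

at x=0,y=1 over L1,L2,L3,L4:
L1 α=1: [51, 55, 103]
L2 α=4/7: [309/7, 229/7, 91]
L3 α=1/2: [1527/14, 887/14, 99]
L4 α=1/8: [1539/16, 1397/16, 867/8]
= [96, 87, 108]

(3,1) stack=L1,L2,L3,L4,L5; from [0,0,0]:
L1 α=1/2: [111/2, 123, 82]
L2 α=1/3: [86, 141, 184/3]
L3 α=1/2: [156, 153/2, 523/6]
L4 α=4/7: [1352/7, 1579/14, 803/14]
L5 α=7/8: [3959/28, 13143/112, 21579/112]
rounded: [141, 117, 193]

at x=0,y=0 over L1,L2,L3,L4,L5:
+L1 (α=2/5) → [26/5, 2/5, 324/5]
+L2 (α=4/7) → [278/35, 626/35, 1892/35]
+L3 (α=1/7) → [9018/245, 11771/245, 11702/245]
+L4 (α=3/4) → [14799/490, 40979/245, 40367/980]
+L5 (α=2/3) → [99079/1470, 20193/245, 522527/2940]
= [67, 82, 178]


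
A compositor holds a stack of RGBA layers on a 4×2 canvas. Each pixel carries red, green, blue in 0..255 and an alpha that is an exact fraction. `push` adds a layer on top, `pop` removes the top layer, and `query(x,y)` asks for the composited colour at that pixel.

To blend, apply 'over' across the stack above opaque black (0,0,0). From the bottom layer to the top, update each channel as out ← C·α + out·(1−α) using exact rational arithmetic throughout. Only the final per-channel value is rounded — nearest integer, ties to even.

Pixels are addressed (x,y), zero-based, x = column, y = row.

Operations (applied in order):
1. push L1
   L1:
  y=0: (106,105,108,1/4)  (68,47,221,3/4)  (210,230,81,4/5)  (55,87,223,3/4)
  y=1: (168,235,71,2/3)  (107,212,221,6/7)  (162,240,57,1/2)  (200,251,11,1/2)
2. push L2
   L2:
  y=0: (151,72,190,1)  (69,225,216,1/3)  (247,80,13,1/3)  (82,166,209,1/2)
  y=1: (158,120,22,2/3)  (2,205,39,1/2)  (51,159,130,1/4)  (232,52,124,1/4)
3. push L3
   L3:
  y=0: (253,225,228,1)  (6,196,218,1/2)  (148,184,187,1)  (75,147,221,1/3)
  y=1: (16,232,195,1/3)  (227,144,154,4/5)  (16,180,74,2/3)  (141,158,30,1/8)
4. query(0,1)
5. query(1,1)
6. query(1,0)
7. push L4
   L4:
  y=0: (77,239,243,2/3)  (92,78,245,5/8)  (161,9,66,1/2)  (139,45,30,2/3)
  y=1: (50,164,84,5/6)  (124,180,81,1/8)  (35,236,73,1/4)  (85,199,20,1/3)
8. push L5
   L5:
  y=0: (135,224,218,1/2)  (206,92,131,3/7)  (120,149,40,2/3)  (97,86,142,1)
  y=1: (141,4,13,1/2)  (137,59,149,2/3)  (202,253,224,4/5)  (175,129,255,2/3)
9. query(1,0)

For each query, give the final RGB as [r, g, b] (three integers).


(0,1) stack=L1,L2,L3; from [0,0,0]:
+L1 (α=2/3) → [112, 470/3, 142/3]
+L2 (α=2/3) → [428/3, 1190/9, 274/9]
+L3 (α=1/3) → [904/9, 4468/27, 2303/27]
→ [100, 165, 85]

(1,1) stack=L1,L2,L3; from [0,0,0]:
+L1 (α=6/7) → [642/7, 1272/7, 1326/7]
+L2 (α=1/2) → [328/7, 2707/14, 1599/14]
+L3 (α=4/5) → [6684/35, 10771/70, 10223/70]
→ [191, 154, 146]

query (1,0) [L1,L2,L3] — begin 0,0,0
after L1 α=3/4: [51, 141/4, 663/4]
after L2 α=1/3: [57, 197/2, 365/2]
after L3 α=1/2: [63/2, 589/4, 801/4]
rounded: [32, 147, 200]

(1,0) stack=L1,L2,L3,L4,L5; from [0,0,0]:
L1 α=3/4: [51, 141/4, 663/4]
L2 α=1/3: [57, 197/2, 365/2]
L3 α=1/2: [63/2, 589/4, 801/4]
L4 α=5/8: [1109/16, 3327/32, 7303/32]
L5 α=3/7: [3581/28, 5535/56, 10447/56]
→ [128, 99, 187]


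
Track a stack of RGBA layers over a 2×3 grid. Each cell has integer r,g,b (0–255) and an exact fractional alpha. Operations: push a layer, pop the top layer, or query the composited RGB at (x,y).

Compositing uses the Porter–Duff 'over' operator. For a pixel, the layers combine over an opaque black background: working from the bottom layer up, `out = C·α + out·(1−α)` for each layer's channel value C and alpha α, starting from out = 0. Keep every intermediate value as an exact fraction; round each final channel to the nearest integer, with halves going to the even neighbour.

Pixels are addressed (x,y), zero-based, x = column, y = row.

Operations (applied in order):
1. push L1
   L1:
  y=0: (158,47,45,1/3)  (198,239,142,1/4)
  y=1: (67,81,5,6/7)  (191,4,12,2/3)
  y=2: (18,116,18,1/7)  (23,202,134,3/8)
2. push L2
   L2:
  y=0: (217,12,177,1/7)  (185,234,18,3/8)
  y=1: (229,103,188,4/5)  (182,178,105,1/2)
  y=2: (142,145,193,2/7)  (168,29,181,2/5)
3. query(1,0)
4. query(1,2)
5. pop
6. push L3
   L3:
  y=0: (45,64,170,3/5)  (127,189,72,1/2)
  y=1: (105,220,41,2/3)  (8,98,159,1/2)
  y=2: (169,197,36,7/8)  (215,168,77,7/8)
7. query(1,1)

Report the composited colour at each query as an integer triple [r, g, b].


query (1,0) [L1,L2] — begin 0,0,0
after L1 α=1/4: [99/2, 239/4, 71/2]
after L2 α=3/8: [1605/16, 4003/32, 463/16]
→ [100, 125, 29]

query (1,2) [L1,L2] — begin 0,0,0
after L1 α=3/8: [69/8, 303/4, 201/4]
after L2 α=2/5: [579/8, 1141/20, 2051/20]
= [72, 57, 103]

query (1,1) [L1,L3] — begin 0,0,0
L1 α=2/3: [382/3, 8/3, 8]
L3 α=1/2: [203/3, 151/3, 167/2]
rounded: [68, 50, 84]


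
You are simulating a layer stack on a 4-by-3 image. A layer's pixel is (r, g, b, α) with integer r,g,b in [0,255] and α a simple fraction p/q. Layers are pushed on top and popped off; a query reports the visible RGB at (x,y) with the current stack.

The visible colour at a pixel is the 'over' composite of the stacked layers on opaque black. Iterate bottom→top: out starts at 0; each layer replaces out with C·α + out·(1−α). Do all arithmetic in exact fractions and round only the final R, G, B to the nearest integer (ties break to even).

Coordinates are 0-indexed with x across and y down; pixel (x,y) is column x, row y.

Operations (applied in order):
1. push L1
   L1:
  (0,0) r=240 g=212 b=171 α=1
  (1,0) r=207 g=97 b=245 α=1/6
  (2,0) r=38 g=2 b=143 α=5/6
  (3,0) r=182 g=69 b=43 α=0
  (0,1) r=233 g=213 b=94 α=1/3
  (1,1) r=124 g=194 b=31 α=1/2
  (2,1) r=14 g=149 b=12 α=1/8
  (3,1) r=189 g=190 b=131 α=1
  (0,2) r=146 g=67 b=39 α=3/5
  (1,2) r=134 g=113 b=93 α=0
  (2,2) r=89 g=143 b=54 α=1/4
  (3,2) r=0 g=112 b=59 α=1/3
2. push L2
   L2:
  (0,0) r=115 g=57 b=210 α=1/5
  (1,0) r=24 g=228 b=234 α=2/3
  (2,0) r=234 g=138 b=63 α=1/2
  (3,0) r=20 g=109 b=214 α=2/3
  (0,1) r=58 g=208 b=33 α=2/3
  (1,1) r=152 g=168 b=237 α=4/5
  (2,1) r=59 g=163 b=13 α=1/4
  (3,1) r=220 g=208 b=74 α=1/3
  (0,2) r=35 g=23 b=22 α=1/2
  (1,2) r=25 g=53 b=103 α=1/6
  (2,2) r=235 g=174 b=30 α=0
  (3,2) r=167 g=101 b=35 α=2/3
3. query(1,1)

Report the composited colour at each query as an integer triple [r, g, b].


at x=1,y=1 over L1,L2:
+L1 (α=1/2) → [62, 97, 31/2]
+L2 (α=4/5) → [134, 769/5, 1927/10]
rounded: [134, 154, 193]


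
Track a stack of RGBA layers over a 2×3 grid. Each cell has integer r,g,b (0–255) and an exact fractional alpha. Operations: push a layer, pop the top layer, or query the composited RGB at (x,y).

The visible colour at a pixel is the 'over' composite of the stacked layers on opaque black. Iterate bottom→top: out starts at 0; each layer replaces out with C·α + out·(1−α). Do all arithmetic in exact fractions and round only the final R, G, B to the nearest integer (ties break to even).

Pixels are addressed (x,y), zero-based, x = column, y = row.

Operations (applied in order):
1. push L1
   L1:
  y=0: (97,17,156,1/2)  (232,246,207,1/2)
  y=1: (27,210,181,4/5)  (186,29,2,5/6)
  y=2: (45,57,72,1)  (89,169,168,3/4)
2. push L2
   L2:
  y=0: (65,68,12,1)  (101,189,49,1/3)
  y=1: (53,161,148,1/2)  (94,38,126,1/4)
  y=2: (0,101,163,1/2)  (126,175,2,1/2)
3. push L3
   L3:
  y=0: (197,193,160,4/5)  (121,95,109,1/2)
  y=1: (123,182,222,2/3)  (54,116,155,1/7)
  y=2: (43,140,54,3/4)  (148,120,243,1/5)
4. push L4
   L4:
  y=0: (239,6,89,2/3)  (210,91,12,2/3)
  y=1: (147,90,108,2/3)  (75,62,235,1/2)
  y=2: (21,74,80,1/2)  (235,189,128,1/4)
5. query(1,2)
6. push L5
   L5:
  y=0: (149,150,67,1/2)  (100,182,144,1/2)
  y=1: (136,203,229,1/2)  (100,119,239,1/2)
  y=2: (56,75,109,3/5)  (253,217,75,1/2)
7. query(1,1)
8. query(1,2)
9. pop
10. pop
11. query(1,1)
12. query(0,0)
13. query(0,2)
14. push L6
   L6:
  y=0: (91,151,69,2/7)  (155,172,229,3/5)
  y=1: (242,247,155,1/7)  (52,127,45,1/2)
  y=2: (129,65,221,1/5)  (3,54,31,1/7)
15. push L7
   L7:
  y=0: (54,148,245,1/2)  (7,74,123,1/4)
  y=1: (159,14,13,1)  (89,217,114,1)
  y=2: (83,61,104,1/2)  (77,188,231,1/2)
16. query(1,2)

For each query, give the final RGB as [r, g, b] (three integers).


(1,2) stack=L1,L2,L3,L4; from [0,0,0]:
after L1 α=3/4: [267/4, 507/4, 126]
after L2 α=1/2: [771/8, 1207/8, 64]
after L3 α=1/5: [1067/10, 1447/10, 499/5]
after L4 α=1/4: [5551/40, 6231/40, 2137/20]
rounded: [139, 156, 107]

at x=1,y=1 over L1,L2,L3,L4,L5:
after L1 α=5/6: [155, 145/6, 5/3]
after L2 α=1/4: [559/4, 221/8, 131/4]
after L3 α=1/7: [255/2, 161/4, 703/14]
after L4 α=1/2: [405/4, 409/8, 3993/28]
after L5 α=1/2: [805/8, 1361/16, 10685/56]
= [101, 85, 191]

(1,2) stack=L1,L2,L3,L4,L5; from [0,0,0]:
+L1 (α=3/4) → [267/4, 507/4, 126]
+L2 (α=1/2) → [771/8, 1207/8, 64]
+L3 (α=1/5) → [1067/10, 1447/10, 499/5]
+L4 (α=1/4) → [5551/40, 6231/40, 2137/20]
+L5 (α=1/2) → [15671/80, 14911/80, 3637/40]
= [196, 186, 91]

(1,1) stack=L1,L2,L3; from [0,0,0]:
L1 α=5/6: [155, 145/6, 5/3]
L2 α=1/4: [559/4, 221/8, 131/4]
L3 α=1/7: [255/2, 161/4, 703/14]
rounded: [128, 40, 50]

query (0,0) [L1,L2,L3] — begin 0,0,0
L1 α=1/2: [97/2, 17/2, 78]
L2 α=1: [65, 68, 12]
L3 α=4/5: [853/5, 168, 652/5]
→ [171, 168, 130]

query (0,2) [L1,L2,L3] — begin 0,0,0
+L1 (α=1) → [45, 57, 72]
+L2 (α=1/2) → [45/2, 79, 235/2]
+L3 (α=3/4) → [303/8, 499/4, 559/8]
→ [38, 125, 70]

query (1,2) [L1,L2,L3,L6,L7] — begin 0,0,0
L1 α=3/4: [267/4, 507/4, 126]
L2 α=1/2: [771/8, 1207/8, 64]
L3 α=1/5: [1067/10, 1447/10, 499/5]
L6 α=1/7: [3216/35, 4611/35, 3149/35]
L7 α=1/2: [5911/70, 11191/70, 5617/35]
= [84, 160, 160]


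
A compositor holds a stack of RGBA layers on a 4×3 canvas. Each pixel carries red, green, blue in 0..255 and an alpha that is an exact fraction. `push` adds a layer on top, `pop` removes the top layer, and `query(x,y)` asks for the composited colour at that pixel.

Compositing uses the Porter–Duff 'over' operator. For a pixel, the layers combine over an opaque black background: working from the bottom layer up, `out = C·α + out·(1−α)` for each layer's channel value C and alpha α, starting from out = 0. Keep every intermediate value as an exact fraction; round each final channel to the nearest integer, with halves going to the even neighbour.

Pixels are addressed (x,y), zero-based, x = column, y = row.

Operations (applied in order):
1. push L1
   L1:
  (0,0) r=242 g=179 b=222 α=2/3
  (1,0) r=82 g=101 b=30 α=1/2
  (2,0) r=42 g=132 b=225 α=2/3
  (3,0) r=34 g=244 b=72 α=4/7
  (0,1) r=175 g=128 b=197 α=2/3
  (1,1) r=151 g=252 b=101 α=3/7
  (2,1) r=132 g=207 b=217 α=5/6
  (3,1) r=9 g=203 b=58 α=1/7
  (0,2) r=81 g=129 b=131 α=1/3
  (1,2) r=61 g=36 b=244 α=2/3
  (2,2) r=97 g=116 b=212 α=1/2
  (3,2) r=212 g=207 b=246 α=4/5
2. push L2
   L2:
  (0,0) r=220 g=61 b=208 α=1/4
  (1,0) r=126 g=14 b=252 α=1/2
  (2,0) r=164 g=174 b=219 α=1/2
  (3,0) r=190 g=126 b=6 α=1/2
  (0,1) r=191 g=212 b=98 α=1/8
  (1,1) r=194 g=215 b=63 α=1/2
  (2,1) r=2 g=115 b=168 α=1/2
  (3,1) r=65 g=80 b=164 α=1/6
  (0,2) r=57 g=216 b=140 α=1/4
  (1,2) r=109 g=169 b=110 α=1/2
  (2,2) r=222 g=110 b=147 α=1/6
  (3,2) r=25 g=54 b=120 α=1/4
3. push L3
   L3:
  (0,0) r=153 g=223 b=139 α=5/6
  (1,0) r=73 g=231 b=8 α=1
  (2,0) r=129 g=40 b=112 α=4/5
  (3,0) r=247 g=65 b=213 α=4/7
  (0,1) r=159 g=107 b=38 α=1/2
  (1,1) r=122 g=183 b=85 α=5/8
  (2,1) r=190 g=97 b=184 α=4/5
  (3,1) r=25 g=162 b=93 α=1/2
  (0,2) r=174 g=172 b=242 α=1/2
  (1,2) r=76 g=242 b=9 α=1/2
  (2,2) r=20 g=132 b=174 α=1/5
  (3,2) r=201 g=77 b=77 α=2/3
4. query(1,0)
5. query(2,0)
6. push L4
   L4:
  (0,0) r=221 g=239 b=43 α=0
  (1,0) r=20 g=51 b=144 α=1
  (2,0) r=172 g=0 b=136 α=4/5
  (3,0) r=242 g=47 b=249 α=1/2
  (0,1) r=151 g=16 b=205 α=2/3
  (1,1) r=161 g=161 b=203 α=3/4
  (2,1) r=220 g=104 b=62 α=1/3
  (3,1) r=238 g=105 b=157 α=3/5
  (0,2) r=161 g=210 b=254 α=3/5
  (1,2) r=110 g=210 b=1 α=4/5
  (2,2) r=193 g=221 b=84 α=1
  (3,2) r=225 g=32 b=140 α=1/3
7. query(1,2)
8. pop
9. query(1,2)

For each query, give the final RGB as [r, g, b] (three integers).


(1,0) stack=L1,L2,L3; from [0,0,0]:
+L1 (α=1/2) → [41, 101/2, 15]
+L2 (α=1/2) → [167/2, 129/4, 267/2]
+L3 (α=1) → [73, 231, 8]
rounded: [73, 231, 8]

at x=2,y=0 over L1,L2,L3:
after L1 α=2/3: [28, 88, 150]
after L2 α=1/2: [96, 131, 369/2]
after L3 α=4/5: [612/5, 291/5, 253/2]
→ [122, 58, 126]

query (1,2) [L1,L2,L3,L4] — begin 0,0,0
+L1 (α=2/3) → [122/3, 24, 488/3]
+L2 (α=1/2) → [449/6, 193/2, 409/3]
+L3 (α=1/2) → [905/12, 677/4, 218/3]
+L4 (α=4/5) → [1237/12, 4037/20, 46/3]
rounded: [103, 202, 15]

at x=1,y=2 over L1,L2,L3:
L1 α=2/3: [122/3, 24, 488/3]
L2 α=1/2: [449/6, 193/2, 409/3]
L3 α=1/2: [905/12, 677/4, 218/3]
= [75, 169, 73]


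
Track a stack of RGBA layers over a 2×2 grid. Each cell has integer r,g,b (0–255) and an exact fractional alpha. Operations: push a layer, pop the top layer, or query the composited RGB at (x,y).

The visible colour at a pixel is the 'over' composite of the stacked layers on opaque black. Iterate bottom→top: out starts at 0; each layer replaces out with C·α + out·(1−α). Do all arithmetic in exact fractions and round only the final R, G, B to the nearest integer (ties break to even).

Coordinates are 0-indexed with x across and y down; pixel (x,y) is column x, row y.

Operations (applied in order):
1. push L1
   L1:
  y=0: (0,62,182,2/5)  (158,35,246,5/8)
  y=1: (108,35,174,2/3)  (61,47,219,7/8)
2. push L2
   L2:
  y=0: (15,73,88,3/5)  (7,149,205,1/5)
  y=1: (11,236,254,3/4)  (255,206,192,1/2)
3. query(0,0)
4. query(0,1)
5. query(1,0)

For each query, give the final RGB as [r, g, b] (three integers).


at x=0,y=0 over L1,L2:
after L1 α=2/5: [0, 124/5, 364/5]
after L2 α=3/5: [9, 1343/25, 2048/25]
= [9, 54, 82]

at x=0,y=1 over L1,L2:
after L1 α=2/3: [72, 70/3, 116]
after L2 α=3/4: [105/4, 1097/6, 439/2]
= [26, 183, 220]

query (1,0) [L1,L2] — begin 0,0,0
+L1 (α=5/8) → [395/4, 175/8, 615/4]
+L2 (α=1/5) → [402/5, 473/10, 164]
→ [80, 47, 164]


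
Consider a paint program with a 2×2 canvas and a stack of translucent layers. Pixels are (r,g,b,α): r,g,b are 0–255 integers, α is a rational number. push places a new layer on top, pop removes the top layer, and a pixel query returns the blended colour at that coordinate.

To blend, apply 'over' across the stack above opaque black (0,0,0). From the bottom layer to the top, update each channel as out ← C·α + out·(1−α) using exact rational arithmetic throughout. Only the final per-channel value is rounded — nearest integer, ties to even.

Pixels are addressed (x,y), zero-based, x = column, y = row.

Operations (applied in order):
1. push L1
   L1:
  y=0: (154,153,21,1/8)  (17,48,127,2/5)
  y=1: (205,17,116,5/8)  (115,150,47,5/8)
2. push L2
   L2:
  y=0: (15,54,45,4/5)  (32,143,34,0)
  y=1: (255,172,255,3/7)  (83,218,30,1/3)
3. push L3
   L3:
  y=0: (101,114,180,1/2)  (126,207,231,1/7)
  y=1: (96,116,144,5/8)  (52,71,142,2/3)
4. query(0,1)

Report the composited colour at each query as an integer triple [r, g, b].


query (0,1) [L1,L2,L3] — begin 0,0,0
L1 α=5/8: [1025/8, 85/8, 145/2]
L2 α=3/7: [365/2, 1117/14, 1055/7]
L3 α=5/8: [2055/16, 11471/112, 8205/56]
= [128, 102, 147]


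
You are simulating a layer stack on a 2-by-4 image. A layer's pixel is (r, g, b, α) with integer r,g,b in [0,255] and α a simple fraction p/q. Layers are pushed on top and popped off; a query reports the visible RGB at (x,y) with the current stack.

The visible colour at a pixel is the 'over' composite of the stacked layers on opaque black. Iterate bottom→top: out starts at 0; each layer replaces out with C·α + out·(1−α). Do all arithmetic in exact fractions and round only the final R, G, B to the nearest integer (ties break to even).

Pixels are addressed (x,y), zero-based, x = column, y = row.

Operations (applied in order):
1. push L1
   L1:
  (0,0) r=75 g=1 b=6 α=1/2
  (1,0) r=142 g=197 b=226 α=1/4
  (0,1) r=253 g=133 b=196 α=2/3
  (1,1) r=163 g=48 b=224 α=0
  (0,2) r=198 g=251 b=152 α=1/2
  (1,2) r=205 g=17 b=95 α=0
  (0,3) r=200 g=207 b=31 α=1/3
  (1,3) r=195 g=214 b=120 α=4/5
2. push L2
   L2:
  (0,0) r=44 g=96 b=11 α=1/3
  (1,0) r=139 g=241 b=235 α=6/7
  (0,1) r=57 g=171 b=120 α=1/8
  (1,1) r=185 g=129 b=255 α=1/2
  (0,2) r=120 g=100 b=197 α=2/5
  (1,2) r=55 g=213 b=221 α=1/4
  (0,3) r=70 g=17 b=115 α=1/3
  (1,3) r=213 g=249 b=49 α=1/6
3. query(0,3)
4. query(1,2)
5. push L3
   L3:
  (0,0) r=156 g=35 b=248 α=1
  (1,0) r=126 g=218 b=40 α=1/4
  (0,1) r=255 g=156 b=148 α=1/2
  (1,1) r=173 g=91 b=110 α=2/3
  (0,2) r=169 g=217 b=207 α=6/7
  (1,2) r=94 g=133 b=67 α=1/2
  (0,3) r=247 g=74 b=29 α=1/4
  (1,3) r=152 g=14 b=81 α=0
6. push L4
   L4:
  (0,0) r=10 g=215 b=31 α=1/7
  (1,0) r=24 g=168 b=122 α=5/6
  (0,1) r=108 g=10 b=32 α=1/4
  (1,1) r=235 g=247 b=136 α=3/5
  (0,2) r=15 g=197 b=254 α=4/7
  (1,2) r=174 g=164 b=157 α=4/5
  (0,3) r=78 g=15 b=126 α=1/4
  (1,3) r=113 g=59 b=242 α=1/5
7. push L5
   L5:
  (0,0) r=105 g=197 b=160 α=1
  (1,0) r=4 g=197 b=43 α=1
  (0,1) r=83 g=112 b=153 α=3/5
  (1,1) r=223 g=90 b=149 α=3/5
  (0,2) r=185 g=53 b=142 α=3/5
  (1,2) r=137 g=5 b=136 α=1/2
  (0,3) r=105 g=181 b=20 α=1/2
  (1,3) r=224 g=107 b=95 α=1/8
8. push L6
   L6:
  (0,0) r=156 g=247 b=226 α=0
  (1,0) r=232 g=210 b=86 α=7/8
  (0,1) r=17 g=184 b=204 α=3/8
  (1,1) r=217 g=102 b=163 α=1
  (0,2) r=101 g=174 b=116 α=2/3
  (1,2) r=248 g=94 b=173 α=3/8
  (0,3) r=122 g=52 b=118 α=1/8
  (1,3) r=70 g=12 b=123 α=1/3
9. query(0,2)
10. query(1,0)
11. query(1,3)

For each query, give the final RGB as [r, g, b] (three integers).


at x=0,y=3 over L1,L2:
L1 α=1/3: [200/3, 69, 31/3]
L2 α=1/3: [610/9, 155/3, 407/9]
rounded: [68, 52, 45]

query (1,2) [L1,L2] — begin 0,0,0
after L1 α=0: [0, 0, 0]
after L2 α=1/4: [55/4, 213/4, 221/4]
→ [14, 53, 55]

at x=0,y=2 over L1,L2,L3,L4,L5,L6:
after L1 α=1/2: [99, 251/2, 76]
after L2 α=2/5: [537/5, 1153/10, 622/5]
after L3 α=6/7: [801/5, 14173/70, 976/5]
after L4 α=4/7: [2703/35, 97679/490, 1144/5]
after L5 α=3/5: [24831/175, 136634/1225, 4418/25]
after L6 α=2/3: [60181/525, 562934/3675, 3406/25]
= [115, 153, 136]

(1,0) stack=L1,L2,L3,L4,L5,L6; from [0,0,0]:
L1 α=1/4: [71/2, 197/4, 113/2]
L2 α=6/7: [1739/14, 5981/28, 419/2]
L3 α=1/4: [6981/56, 24047/112, 1337/8]
L4 α=5/6: [4567/112, 118127/672, 6217/48]
L5 α=1: [4, 197, 43]
L6 α=7/8: [407/2, 1667/8, 645/8]
→ [204, 208, 81]

at x=1,y=3 over L1,L2,L3,L4,L5,L6:
after L1 α=4/5: [156, 856/5, 96]
after L2 α=1/6: [331/2, 1105/6, 529/6]
after L3 α=0: [331/2, 1105/6, 529/6]
after L4 α=1/5: [155, 2387/15, 1784/15]
after L5 α=1/8: [1309/8, 9157/60, 13913/120]
after L6 α=1/3: [1589/12, 9517/90, 21293/180]
= [132, 106, 118]


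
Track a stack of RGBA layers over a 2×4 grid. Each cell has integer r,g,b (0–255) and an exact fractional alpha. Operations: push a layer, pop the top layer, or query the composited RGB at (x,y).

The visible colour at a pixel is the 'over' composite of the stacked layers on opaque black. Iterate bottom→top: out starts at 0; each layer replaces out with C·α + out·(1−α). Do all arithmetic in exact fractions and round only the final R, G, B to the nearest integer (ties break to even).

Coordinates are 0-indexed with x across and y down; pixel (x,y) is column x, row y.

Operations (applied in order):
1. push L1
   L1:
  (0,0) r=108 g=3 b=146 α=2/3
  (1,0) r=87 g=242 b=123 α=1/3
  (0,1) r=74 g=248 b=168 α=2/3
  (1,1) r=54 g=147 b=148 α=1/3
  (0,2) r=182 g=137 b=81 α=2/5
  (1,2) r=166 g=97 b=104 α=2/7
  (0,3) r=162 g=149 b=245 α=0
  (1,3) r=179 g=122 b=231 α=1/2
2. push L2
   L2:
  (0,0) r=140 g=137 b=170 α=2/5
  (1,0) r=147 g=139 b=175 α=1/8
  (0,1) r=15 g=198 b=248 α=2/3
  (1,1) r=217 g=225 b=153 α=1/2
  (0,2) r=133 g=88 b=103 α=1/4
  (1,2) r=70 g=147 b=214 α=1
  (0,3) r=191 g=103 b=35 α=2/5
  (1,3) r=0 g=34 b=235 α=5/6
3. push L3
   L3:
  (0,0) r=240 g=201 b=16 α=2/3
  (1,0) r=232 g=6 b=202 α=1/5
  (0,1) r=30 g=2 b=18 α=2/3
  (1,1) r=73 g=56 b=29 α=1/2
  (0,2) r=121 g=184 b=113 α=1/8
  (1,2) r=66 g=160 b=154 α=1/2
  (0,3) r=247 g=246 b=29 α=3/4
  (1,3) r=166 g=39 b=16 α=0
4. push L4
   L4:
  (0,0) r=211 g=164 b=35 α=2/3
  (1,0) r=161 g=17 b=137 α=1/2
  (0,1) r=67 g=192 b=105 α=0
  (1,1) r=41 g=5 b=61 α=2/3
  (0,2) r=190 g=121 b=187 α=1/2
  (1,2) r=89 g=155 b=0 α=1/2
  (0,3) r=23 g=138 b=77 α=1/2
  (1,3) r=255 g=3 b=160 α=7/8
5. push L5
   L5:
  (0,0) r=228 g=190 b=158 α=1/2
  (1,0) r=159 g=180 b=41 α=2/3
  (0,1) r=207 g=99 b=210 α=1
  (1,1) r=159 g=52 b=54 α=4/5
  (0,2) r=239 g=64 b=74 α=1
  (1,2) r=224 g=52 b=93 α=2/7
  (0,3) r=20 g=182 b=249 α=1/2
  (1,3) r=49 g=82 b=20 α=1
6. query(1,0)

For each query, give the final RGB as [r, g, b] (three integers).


(1,0) stack=L1,L2,L3,L4,L5; from [0,0,0]:
after L1 α=1/3: [29, 242/3, 41]
after L2 α=1/8: [175/4, 2111/24, 231/4]
after L3 α=1/5: [407/5, 2147/30, 433/5]
after L4 α=1/2: [606/5, 2657/60, 559/5]
after L5 α=2/3: [732/5, 24257/180, 323/5]
rounded: [146, 135, 65]


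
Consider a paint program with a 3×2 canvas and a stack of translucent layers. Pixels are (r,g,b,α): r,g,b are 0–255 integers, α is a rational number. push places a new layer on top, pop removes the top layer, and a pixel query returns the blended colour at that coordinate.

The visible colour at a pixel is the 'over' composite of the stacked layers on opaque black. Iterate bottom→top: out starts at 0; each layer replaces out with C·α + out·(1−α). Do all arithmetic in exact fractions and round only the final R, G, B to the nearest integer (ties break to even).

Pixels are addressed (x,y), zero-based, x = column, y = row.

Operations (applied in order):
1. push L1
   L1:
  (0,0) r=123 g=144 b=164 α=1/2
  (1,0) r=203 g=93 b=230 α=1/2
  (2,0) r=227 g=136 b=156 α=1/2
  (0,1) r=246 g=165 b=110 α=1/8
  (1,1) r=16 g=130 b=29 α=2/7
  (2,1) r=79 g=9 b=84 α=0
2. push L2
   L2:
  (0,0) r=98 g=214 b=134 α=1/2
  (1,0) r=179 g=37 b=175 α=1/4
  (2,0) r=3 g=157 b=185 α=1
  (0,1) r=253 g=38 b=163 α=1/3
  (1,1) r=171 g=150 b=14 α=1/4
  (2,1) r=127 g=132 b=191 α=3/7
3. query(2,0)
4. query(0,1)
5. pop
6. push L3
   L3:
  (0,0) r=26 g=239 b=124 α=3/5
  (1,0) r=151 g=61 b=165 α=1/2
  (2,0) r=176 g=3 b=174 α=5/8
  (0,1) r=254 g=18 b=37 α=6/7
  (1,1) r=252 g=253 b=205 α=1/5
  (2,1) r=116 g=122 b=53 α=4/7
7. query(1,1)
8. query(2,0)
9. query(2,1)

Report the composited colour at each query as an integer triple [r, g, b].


(2,0) stack=L1,L2; from [0,0,0]:
L1 α=1/2: [227/2, 68, 78]
L2 α=1: [3, 157, 185]
rounded: [3, 157, 185]

at x=0,y=1 over L1,L2:
after L1 α=1/8: [123/4, 165/8, 55/4]
after L2 α=1/3: [629/6, 317/12, 127/2]
rounded: [105, 26, 64]

at x=1,y=1 over L1,L3:
+L1 (α=2/7) → [32/7, 260/7, 58/7]
+L3 (α=1/5) → [1892/35, 2811/35, 1667/35]
→ [54, 80, 48]

at x=2,y=0 over L1,L3:
+L1 (α=1/2) → [227/2, 68, 78]
+L3 (α=5/8) → [2441/16, 219/8, 138]
→ [153, 27, 138]

(2,1) stack=L1,L3; from [0,0,0]:
+L1 (α=0) → [0, 0, 0]
+L3 (α=4/7) → [464/7, 488/7, 212/7]
→ [66, 70, 30]


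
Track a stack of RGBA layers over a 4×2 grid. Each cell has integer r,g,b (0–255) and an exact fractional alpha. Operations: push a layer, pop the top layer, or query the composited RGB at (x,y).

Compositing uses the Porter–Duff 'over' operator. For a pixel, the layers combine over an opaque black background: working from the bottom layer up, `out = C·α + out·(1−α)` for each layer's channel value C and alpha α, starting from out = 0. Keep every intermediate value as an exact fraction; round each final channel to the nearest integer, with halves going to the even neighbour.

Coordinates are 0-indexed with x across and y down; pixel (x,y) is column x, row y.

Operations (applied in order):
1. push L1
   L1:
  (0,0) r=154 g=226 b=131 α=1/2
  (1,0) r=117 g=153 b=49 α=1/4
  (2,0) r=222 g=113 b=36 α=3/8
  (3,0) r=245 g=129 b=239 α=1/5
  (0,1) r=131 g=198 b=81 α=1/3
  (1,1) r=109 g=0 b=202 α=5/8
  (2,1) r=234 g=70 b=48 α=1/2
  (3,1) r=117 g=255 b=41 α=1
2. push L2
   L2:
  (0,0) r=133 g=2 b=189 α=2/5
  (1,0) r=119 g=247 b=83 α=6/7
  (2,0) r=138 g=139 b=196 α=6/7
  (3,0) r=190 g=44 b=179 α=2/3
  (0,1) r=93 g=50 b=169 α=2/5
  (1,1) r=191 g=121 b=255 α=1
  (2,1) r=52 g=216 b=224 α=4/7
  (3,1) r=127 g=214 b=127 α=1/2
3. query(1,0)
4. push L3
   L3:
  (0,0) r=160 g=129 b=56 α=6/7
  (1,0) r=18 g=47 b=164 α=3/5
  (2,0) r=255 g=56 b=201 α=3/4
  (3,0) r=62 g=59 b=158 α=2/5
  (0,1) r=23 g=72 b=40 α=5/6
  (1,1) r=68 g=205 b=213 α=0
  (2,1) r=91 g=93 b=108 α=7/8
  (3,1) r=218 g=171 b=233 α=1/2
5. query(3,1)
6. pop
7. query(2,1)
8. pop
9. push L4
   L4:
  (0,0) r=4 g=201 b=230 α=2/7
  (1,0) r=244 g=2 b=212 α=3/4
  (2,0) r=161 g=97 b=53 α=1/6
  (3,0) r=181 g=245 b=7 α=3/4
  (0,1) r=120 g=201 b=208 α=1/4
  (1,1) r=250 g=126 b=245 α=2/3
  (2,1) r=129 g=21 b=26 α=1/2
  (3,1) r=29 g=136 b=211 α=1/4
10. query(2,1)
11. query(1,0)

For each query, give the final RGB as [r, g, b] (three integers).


(1,0) stack=L1,L2; from [0,0,0]:
after L1 α=1/4: [117/4, 153/4, 49/4]
after L2 α=6/7: [2973/28, 6081/28, 2041/28]
rounded: [106, 217, 73]

at x=3,y=1 over L1,L2,L3:
L1 α=1: [117, 255, 41]
L2 α=1/2: [122, 469/2, 84]
L3 α=1/2: [170, 811/4, 317/2]
→ [170, 203, 158]

(2,1) stack=L1,L2; from [0,0,0]:
+L1 (α=1/2) → [117, 35, 24]
+L2 (α=4/7) → [559/7, 969/7, 968/7]
= [80, 138, 138]

query (2,1) [L1,L4] — begin 0,0,0
after L1 α=1/2: [117, 35, 24]
after L4 α=1/2: [123, 28, 25]
→ [123, 28, 25]

query (1,0) [L1,L4] — begin 0,0,0
+L1 (α=1/4) → [117/4, 153/4, 49/4]
+L4 (α=3/4) → [3045/16, 177/16, 2593/16]
= [190, 11, 162]


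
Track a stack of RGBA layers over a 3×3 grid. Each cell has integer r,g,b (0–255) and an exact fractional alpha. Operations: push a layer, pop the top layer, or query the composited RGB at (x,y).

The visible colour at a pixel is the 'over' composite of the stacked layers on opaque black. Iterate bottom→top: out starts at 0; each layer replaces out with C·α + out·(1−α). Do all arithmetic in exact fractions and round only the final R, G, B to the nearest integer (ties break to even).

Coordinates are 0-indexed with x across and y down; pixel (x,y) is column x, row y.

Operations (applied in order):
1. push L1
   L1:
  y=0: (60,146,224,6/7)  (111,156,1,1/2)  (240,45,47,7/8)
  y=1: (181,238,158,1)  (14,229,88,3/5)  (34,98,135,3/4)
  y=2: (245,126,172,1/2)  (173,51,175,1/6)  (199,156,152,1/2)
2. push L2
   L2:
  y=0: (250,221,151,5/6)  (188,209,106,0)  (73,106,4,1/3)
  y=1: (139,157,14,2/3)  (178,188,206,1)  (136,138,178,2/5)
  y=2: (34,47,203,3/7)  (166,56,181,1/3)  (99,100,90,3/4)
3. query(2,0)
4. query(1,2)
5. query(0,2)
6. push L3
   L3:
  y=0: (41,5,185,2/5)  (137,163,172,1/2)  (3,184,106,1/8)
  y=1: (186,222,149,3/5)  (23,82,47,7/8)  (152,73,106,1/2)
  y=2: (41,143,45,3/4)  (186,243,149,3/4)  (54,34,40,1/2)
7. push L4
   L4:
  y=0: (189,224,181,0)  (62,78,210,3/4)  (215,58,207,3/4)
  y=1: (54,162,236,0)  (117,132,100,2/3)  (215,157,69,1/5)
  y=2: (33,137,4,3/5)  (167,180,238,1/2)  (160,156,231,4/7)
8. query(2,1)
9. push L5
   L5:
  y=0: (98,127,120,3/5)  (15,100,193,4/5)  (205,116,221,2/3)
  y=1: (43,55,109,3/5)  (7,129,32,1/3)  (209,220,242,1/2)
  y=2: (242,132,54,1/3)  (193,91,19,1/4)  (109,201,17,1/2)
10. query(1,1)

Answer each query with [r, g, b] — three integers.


query (2,0) [L1,L2] — begin 0,0,0
L1 α=7/8: [210, 315/8, 329/8]
L2 α=1/3: [493/3, 739/12, 115/4]
rounded: [164, 62, 29]

at x=1,y=2 over L1,L2:
L1 α=1/6: [173/6, 17/2, 175/6]
L2 α=1/3: [671/9, 73/3, 718/9]
→ [75, 24, 80]

query (0,2) [L1,L2] — begin 0,0,0
L1 α=1/2: [245/2, 63, 86]
L2 α=3/7: [592/7, 393/7, 953/7]
rounded: [85, 56, 136]

at x=2,y=1 over L1,L2,L3,L4:
+L1 (α=3/4) → [51/2, 147/2, 405/4]
+L2 (α=2/5) → [697/10, 993/10, 2639/20]
+L3 (α=1/2) → [2217/20, 1723/20, 4759/40]
+L4 (α=1/5) → [3292/25, 2508/25, 5449/50]
= [132, 100, 109]

query (1,1) [L1,L2,L3,L4,L5] — begin 0,0,0
after L1 α=3/5: [42/5, 687/5, 264/5]
after L2 α=1: [178, 188, 206]
after L3 α=7/8: [339/8, 381/4, 535/8]
after L4 α=2/3: [737/8, 479/4, 2135/24]
after L5 α=1/3: [255/4, 737/6, 2519/36]
= [64, 123, 70]


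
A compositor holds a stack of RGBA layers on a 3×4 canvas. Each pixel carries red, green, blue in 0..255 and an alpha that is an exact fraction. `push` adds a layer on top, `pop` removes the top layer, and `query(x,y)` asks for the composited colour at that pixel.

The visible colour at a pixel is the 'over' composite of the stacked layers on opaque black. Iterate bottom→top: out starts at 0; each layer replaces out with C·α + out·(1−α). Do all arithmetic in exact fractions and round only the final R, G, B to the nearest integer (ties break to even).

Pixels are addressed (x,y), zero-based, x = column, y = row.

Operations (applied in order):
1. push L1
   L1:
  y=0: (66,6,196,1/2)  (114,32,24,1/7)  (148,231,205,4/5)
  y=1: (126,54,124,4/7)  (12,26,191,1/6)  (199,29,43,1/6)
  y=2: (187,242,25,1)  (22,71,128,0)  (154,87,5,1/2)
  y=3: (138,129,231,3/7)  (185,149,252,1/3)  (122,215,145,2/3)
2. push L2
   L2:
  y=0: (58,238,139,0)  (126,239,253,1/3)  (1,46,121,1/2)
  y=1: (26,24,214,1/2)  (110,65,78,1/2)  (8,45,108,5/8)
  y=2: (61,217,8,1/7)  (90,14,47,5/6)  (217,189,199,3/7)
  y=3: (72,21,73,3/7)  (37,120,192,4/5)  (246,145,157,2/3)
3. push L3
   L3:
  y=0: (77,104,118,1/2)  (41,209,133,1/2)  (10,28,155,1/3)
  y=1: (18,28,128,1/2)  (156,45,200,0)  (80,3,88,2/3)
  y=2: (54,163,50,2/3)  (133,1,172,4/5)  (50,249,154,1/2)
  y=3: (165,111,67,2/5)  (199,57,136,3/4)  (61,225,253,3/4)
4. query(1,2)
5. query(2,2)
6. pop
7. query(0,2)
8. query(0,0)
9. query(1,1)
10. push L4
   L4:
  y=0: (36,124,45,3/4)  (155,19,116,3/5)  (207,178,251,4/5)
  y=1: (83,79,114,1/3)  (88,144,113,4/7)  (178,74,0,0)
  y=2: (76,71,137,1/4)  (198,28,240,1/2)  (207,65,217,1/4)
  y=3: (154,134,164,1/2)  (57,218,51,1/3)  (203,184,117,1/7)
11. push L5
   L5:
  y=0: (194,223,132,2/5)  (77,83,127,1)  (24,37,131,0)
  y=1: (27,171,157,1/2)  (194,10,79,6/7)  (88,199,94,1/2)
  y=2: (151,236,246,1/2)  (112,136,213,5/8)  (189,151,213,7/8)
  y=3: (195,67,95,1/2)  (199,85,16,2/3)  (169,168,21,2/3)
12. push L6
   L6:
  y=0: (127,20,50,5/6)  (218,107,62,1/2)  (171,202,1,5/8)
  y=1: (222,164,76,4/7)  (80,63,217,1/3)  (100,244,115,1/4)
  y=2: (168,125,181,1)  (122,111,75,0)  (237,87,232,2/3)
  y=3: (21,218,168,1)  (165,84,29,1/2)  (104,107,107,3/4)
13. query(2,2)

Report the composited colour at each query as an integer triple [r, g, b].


(1,2) stack=L1,L2,L3; from [0,0,0]:
+L1 (α=0) → [0, 0, 0]
+L2 (α=5/6) → [75, 35/3, 235/6]
+L3 (α=4/5) → [607/5, 47/15, 4363/30]
= [121, 3, 145]

at x=2,y=2 over L1,L2,L3:
L1 α=1/2: [77, 87/2, 5/2]
L2 α=3/7: [137, 741/7, 607/7]
L3 α=1/2: [187/2, 1242/7, 1685/14]
= [94, 177, 120]

query (0,2) [L1,L2] — begin 0,0,0
after L1 α=1: [187, 242, 25]
after L2 α=1/7: [169, 1669/7, 158/7]
→ [169, 238, 23]

query (0,0) [L1,L2] — begin 0,0,0
+L1 (α=1/2) → [33, 3, 98]
+L2 (α=0) → [33, 3, 98]
→ [33, 3, 98]

at x=1,y=1 over L1,L2:
+L1 (α=1/6) → [2, 13/3, 191/6]
+L2 (α=1/2) → [56, 104/3, 659/12]
rounded: [56, 35, 55]

at x=2,y=2 over L1,L2,L4,L5,L6:
L1 α=1/2: [77, 87/2, 5/2]
L2 α=3/7: [137, 741/7, 607/7]
L4 α=1/4: [309/2, 1339/14, 835/7]
L5 α=7/8: [2955/16, 16137/112, 1409/7]
L6 α=2/3: [3513/16, 11875/112, 4657/21]
rounded: [220, 106, 222]
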